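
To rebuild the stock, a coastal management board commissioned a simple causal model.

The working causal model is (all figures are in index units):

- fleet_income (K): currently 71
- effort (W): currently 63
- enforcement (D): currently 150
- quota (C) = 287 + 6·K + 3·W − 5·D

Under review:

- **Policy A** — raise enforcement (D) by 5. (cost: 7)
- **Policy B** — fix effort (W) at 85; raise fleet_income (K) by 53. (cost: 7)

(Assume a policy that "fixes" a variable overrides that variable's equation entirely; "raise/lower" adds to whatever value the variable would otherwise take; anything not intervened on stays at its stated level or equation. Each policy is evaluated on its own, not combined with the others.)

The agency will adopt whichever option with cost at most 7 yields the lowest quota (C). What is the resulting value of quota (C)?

127

Policy A (D + 5):
  K = 71
  W = 63
  D = 150 + 5 = 155
  C = 287 + 6·71 + 3·63 − 5·155 = 127
Policy B (W := 85, K + 53):
  K = 71 + 53 = 124
  W = 85
  D = 150
  C = 287 + 6·124 + 3·85 − 5·150 = 536
Comparing — Policy A: C=127, Policy B: C=536. Lowest is 127 (Policy A).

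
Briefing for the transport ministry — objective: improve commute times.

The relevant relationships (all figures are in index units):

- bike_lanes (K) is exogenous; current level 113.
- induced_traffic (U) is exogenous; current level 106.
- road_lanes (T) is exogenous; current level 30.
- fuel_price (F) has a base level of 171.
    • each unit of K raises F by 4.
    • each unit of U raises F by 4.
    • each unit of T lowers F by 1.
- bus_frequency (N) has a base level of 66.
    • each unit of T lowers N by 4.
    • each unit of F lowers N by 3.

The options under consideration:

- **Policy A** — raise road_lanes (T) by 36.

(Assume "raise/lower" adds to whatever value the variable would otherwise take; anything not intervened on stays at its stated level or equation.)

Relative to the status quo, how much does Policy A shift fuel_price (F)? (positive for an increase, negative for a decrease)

-36

Baseline:
  K = 113
  U = 106
  T = 30
  F = 171 + 4·113 + 4·106 − 30 = 1017
Policy A (T + 36):
  K = 113
  U = 106
  T = 30 + 36 = 66
  F = 171 + 4·113 + 4·106 − 66 = 981
Change in F: 981 − 1017 = -36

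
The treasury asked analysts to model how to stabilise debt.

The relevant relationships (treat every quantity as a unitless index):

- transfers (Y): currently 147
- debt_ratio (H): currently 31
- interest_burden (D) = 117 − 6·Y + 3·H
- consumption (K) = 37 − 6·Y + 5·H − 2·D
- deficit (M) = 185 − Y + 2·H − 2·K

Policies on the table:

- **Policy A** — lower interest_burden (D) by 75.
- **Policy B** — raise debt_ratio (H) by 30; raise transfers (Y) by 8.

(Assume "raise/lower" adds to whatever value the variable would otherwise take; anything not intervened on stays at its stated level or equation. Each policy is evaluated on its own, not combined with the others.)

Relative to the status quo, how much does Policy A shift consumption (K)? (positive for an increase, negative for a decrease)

150

Baseline:
  Y = 147
  H = 31
  D = 117 − 6·147 + 3·31 = -672
  K = 37 − 6·147 + 5·31 − 2·(-672) = 654
Policy A (D − 75):
  Y = 147
  H = 31
  D = 117 − 6·147 + 3·31 (−75 from intervention) = -747
  K = 37 − 6·147 + 5·31 − 2·(-747) = 804
Change in K: 804 − 654 = 150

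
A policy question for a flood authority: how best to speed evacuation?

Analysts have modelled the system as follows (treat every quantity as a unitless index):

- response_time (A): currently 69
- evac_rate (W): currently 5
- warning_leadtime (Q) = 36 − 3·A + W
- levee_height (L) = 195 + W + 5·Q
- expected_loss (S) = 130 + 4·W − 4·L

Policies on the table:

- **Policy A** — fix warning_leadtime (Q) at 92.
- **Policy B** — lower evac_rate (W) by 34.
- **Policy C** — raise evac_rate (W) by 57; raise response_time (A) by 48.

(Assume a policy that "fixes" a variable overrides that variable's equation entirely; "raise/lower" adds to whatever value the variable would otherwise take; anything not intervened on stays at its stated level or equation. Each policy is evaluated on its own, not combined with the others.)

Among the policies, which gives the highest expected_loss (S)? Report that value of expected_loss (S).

4410

Policy A (Q := 92):
  A = 69
  W = 5
  Q = 92
  L = 195 + 5 + 5·92 = 660
  S = 130 + 4·5 − 4·660 = -2490
Policy B (W − 34):
  A = 69
  W = 5 − 34 = -29
  Q = 36 − 3·69 + (-29) = -200
  L = 195 + (-29) + 5·(-200) = -834
  S = 130 + 4·(-29) − 4·(-834) = 3350
Policy C (W + 57, A + 48):
  A = 69 + 48 = 117
  W = 5 + 57 = 62
  Q = 36 − 3·117 + 62 = -253
  L = 195 + 62 + 5·(-253) = -1008
  S = 130 + 4·62 − 4·(-1008) = 4410
Comparing — Policy A: S=-2490, Policy B: S=3350, Policy C: S=4410. Highest is 4410 (Policy C).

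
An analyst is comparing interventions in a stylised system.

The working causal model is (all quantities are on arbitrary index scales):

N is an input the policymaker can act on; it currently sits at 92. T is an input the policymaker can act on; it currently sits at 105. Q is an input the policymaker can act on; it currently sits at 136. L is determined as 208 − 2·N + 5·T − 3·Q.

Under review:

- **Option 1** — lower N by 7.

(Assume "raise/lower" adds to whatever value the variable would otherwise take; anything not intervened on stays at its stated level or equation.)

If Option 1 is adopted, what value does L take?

155

Option 1 (N − 7):
  N = 92 − 7 = 85
  T = 105
  Q = 136
  L = 208 − 2·85 + 5·105 − 3·136 = 155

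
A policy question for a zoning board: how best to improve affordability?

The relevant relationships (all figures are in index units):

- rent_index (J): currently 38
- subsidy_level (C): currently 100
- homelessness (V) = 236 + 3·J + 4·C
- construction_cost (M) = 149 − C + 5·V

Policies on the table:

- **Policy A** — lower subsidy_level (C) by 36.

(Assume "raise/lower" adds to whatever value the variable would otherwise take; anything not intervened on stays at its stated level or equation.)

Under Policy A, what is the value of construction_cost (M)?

3115

Policy A (C − 36):
  J = 38
  C = 100 − 36 = 64
  V = 236 + 3·38 + 4·64 = 606
  M = 149 − 64 + 5·606 = 3115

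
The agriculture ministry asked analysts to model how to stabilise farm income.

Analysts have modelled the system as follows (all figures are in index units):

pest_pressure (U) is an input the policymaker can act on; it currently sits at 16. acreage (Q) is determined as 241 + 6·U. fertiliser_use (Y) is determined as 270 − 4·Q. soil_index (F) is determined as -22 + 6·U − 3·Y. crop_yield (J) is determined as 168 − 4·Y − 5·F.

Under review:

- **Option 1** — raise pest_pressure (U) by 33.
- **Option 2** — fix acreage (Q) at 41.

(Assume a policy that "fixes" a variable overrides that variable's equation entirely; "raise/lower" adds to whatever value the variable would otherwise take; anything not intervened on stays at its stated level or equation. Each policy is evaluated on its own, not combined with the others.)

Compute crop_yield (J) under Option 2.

Option 2 (Q := 41):
  U = 16
  Q = 41
  Y = 270 − 4·41 = 106
  F = -22 + 6·16 − 3·106 = -244
  J = 168 − 4·106 − 5·(-244) = 964

964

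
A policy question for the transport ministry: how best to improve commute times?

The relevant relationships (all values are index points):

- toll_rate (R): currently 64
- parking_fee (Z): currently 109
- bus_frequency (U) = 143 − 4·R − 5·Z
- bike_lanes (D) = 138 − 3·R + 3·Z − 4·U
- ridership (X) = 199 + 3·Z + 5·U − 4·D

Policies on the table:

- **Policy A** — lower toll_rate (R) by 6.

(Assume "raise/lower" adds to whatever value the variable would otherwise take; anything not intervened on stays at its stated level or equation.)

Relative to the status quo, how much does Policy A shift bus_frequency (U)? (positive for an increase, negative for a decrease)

24

Baseline:
  R = 64
  Z = 109
  U = 143 − 4·64 − 5·109 = -658
Policy A (R − 6):
  R = 64 − 6 = 58
  Z = 109
  U = 143 − 4·58 − 5·109 = -634
Change in U: -634 − (-658) = 24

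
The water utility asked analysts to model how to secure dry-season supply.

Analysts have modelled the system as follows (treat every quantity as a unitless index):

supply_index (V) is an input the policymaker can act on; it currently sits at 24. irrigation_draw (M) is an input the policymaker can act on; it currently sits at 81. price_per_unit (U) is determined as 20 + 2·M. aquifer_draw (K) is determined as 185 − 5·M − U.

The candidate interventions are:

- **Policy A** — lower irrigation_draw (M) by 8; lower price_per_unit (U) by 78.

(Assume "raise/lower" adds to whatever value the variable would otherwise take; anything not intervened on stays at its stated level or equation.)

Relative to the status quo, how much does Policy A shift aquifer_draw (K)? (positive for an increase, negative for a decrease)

134

Baseline:
  M = 81
  U = 20 + 2·81 = 182
  K = 185 − 5·81 − 182 = -402
Policy A (M − 8, U − 78):
  M = 81 − 8 = 73
  U = 20 + 2·73 (−78 from intervention) = 88
  K = 185 − 5·73 − 88 = -268
Change in K: -268 − (-402) = 134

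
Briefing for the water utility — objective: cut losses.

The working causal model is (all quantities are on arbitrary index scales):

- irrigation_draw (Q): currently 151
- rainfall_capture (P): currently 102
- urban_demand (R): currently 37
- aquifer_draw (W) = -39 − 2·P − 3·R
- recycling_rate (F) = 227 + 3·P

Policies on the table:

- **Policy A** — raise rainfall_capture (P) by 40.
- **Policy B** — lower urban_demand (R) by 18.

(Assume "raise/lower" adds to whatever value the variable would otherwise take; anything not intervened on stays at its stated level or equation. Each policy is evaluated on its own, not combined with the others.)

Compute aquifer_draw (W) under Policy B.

Policy B (R − 18):
  P = 102
  R = 37 − 18 = 19
  W = -39 − 2·102 − 3·19 = -300

-300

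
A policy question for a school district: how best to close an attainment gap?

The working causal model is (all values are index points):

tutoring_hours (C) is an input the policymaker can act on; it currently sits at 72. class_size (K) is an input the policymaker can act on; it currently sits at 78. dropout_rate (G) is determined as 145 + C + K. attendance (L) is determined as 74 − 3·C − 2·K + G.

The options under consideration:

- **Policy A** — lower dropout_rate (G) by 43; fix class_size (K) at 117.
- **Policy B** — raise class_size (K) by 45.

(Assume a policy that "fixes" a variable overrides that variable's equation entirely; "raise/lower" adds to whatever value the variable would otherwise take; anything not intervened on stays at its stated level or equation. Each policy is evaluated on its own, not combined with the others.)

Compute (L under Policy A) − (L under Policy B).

Policy A (G − 43, K := 117):
  C = 72
  K = 117
  G = 145 + 72 + 117 (−43 from intervention) = 291
  L = 74 − 3·72 − 2·117 + 291 = -85
Policy B (K + 45):
  C = 72
  K = 78 + 45 = 123
  G = 145 + 72 + 123 = 340
  L = 74 − 3·72 − 2·123 + 340 = -48
L: -85 − (-48) = -37

-37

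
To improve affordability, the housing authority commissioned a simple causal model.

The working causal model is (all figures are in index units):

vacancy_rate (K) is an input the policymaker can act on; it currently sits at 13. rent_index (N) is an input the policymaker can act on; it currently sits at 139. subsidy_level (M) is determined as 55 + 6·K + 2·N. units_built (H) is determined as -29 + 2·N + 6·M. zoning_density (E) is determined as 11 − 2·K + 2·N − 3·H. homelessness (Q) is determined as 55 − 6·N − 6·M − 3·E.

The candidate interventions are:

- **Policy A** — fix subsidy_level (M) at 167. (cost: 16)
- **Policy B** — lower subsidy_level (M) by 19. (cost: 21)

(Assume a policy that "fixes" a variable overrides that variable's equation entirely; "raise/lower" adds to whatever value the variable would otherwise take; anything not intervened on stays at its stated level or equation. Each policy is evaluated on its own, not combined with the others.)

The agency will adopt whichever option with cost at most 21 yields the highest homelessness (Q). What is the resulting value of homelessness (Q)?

19489

Policy A (M := 167):
  K = 13
  N = 139
  M = 167
  H = -29 + 2·139 + 6·167 = 1251
  E = 11 − 2·13 + 2·139 − 3·1251 = -3490
  Q = 55 − 6·139 − 6·167 − 3·(-3490) = 8689
Policy B (M − 19):
  K = 13
  N = 139
  M = 55 + 6·13 + 2·139 (−19 from intervention) = 392
  H = -29 + 2·139 + 6·392 = 2601
  E = 11 − 2·13 + 2·139 − 3·2601 = -7540
  Q = 55 − 6·139 − 6·392 − 3·(-7540) = 19489
Comparing — Policy A: Q=8689, Policy B: Q=19489. Highest is 19489 (Policy B).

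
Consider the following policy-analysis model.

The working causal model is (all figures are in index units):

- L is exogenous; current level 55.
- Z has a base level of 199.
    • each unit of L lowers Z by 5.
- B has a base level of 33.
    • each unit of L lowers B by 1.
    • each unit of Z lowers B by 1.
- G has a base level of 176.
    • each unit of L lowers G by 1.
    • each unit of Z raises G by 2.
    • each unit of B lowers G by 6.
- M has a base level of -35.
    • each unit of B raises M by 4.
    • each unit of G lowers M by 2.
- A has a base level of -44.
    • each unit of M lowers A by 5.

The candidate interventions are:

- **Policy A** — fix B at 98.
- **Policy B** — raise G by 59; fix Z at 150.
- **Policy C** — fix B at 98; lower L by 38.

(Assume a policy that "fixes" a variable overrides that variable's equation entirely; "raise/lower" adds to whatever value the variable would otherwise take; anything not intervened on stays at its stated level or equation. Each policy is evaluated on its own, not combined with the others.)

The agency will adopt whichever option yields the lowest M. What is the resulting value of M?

-3747

Policy A (B := 98):
  L = 55
  Z = 199 − 5·55 = -76
  B = 98
  G = 176 − 55 + 2·(-76) − 6·98 = -619
  M = -35 + 4·98 − 2·(-619) = 1595
Policy B (G + 59, Z := 150):
  L = 55
  Z = 150
  B = 33 − 55 − 150 = -172
  G = 176 − 55 + 2·150 − 6·(-172) (+59 from intervention) = 1512
  M = -35 + 4·(-172) − 2·1512 = -3747
Policy C (B := 98, L − 38):
  L = 55 − 38 = 17
  Z = 199 − 5·17 = 114
  B = 98
  G = 176 − 17 + 2·114 − 6·98 = -201
  M = -35 + 4·98 − 2·(-201) = 759
Comparing — Policy A: M=1595, Policy B: M=-3747, Policy C: M=759. Lowest is -3747 (Policy B).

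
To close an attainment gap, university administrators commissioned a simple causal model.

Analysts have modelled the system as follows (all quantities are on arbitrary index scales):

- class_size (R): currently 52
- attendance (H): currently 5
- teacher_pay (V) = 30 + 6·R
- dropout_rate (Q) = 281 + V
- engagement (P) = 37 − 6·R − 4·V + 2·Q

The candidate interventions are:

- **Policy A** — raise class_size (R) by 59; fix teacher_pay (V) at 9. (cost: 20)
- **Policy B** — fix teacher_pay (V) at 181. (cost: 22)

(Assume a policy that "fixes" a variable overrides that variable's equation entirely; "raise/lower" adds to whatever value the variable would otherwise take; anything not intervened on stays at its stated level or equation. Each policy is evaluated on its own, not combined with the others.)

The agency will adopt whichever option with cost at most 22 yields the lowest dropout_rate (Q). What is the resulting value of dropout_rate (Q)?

290

Policy A (R + 59, V := 9):
  R = 52 + 59 = 111
  V = 9
  Q = 281 + 9 = 290
Policy B (V := 181):
  R = 52
  V = 181
  Q = 281 + 181 = 462
Comparing — Policy A: Q=290, Policy B: Q=462. Lowest is 290 (Policy A).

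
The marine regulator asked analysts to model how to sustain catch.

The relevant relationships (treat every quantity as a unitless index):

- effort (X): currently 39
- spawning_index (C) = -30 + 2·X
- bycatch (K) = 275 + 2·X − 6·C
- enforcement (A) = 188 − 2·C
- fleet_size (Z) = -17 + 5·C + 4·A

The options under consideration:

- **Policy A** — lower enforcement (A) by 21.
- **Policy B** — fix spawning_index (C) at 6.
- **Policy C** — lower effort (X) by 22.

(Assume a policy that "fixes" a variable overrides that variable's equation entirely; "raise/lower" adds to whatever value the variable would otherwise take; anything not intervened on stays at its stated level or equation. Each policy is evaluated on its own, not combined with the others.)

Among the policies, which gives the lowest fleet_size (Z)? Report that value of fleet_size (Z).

Policy A (A − 21):
  X = 39
  C = -30 + 2·39 = 48
  A = 188 − 2·48 (−21 from intervention) = 71
  Z = -17 + 5·48 + 4·71 = 507
Policy B (C := 6):
  X = 39
  C = 6
  A = 188 − 2·6 = 176
  Z = -17 + 5·6 + 4·176 = 717
Policy C (X − 22):
  X = 39 − 22 = 17
  C = -30 + 2·17 = 4
  A = 188 − 2·4 = 180
  Z = -17 + 5·4 + 4·180 = 723
Comparing — Policy A: Z=507, Policy B: Z=717, Policy C: Z=723. Lowest is 507 (Policy A).

507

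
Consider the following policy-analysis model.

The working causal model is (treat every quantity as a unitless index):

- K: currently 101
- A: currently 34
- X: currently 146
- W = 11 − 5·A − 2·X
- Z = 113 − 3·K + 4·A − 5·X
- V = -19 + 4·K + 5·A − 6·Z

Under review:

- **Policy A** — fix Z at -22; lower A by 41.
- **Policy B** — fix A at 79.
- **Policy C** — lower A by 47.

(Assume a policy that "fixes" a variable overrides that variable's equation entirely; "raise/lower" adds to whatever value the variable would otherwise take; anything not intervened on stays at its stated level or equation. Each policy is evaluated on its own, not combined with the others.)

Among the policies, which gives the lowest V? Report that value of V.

Policy A (Z := -22, A − 41):
  K = 101
  A = 34 − 41 = -7
  X = 146
  Z = -22
  V = -19 + 4·101 + 5·(-7) − 6·(-22) = 482
Policy B (A := 79):
  K = 101
  A = 79
  X = 146
  Z = 113 − 3·101 + 4·79 − 5·146 = -604
  V = -19 + 4·101 + 5·79 − 6·(-604) = 4404
Policy C (A − 47):
  K = 101
  A = 34 − 47 = -13
  X = 146
  Z = 113 − 3·101 + 4·(-13) − 5·146 = -972
  V = -19 + 4·101 + 5·(-13) − 6·(-972) = 6152
Comparing — Policy A: V=482, Policy B: V=4404, Policy C: V=6152. Lowest is 482 (Policy A).

482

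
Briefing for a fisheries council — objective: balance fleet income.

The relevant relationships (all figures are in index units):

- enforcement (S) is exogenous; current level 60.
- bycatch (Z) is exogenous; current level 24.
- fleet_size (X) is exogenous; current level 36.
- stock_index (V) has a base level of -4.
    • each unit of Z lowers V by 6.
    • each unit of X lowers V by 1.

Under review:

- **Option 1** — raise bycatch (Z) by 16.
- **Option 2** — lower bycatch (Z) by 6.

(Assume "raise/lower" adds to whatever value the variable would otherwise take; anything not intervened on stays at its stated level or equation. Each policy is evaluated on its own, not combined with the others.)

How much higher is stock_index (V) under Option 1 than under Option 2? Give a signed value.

-132

Option 1 (Z + 16):
  Z = 24 + 16 = 40
  X = 36
  V = -4 − 6·40 − 36 = -280
Option 2 (Z − 6):
  Z = 24 − 6 = 18
  X = 36
  V = -4 − 6·18 − 36 = -148
V: -280 − (-148) = -132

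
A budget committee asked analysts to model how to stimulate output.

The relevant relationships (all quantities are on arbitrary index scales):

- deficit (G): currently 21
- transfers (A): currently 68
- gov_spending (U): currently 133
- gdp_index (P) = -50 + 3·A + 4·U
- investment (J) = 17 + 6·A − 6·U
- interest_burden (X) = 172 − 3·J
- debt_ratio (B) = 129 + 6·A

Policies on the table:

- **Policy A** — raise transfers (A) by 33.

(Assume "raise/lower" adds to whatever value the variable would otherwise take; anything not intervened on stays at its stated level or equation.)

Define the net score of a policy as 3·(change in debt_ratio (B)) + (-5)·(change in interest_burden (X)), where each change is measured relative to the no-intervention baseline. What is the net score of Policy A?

3564

Baseline:
  A = 68
  U = 133
  J = 17 + 6·68 − 6·133 = -373
  X = 172 − 3·(-373) = 1291
  B = 129 + 6·68 = 537
Policy A (A + 33):
  A = 68 + 33 = 101
  U = 133
  J = 17 + 6·101 − 6·133 = -175
  X = 172 − 3·(-175) = 697
  B = 129 + 6·101 = 735
ΔB = 735 − 537 = 198; ΔX = 697 − 1291 = -594
Score = 3·198 + (-5)·(-594) = 3564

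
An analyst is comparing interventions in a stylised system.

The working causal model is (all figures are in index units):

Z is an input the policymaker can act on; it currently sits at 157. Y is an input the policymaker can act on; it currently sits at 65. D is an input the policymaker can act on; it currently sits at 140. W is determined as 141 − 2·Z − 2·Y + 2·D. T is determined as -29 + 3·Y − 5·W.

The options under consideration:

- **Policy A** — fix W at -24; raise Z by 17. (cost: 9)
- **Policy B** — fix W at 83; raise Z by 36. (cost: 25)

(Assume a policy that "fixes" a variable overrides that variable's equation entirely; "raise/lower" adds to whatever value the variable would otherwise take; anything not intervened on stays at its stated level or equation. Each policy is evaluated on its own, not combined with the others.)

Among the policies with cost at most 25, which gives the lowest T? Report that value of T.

Policy A (W := -24, Z + 17):
  Z = 157 + 17 = 174
  Y = 65
  D = 140
  W = -24
  T = -29 + 3·65 − 5·(-24) = 286
Policy B (W := 83, Z + 36):
  Z = 157 + 36 = 193
  Y = 65
  D = 140
  W = 83
  T = -29 + 3·65 − 5·83 = -249
Comparing — Policy A: T=286, Policy B: T=-249. Lowest is -249 (Policy B).

-249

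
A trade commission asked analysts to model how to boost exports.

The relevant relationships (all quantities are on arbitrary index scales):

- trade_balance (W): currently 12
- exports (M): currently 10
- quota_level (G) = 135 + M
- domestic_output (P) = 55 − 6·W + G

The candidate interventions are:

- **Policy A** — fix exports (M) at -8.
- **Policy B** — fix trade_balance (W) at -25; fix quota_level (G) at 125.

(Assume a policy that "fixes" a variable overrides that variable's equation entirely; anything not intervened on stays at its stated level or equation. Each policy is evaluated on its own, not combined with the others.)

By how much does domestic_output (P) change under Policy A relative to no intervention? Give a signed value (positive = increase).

Baseline:
  W = 12
  M = 10
  G = 135 + 10 = 145
  P = 55 − 6·12 + 145 = 128
Policy A (M := -8):
  W = 12
  M = -8
  G = 135 + (-8) = 127
  P = 55 − 6·12 + 127 = 110
Change in P: 110 − 128 = -18

-18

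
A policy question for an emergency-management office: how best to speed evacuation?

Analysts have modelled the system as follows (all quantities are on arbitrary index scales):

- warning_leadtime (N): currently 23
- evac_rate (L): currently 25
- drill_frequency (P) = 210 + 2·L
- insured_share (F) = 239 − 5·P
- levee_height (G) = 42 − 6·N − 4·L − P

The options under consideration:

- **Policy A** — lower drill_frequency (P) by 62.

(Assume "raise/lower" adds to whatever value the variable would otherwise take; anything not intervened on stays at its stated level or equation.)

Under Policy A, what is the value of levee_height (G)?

-394

Policy A (P − 62):
  N = 23
  L = 25
  P = 210 + 2·25 (−62 from intervention) = 198
  G = 42 − 6·23 − 4·25 − 198 = -394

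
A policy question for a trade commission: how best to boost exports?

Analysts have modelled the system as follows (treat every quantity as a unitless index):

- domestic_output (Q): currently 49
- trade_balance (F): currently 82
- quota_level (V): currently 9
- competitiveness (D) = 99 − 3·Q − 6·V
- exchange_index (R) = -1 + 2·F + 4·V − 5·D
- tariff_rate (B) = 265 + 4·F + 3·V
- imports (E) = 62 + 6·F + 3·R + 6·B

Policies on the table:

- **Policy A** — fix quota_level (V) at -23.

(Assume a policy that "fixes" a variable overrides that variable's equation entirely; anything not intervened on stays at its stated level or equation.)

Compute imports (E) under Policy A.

Policy A (V := -23):
  Q = 49
  F = 82
  V = -23
  D = 99 − 3·49 − 6·(-23) = 90
  R = -1 + 2·82 + 4·(-23) − 5·90 = -379
  B = 265 + 4·82 + 3·(-23) = 524
  E = 62 + 6·82 + 3·(-379) + 6·524 = 2561

2561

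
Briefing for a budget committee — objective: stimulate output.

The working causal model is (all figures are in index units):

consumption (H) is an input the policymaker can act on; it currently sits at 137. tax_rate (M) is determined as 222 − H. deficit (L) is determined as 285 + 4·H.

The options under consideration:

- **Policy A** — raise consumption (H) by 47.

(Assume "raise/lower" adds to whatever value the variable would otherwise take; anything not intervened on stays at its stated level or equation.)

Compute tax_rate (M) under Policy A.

38

Policy A (H + 47):
  H = 137 + 47 = 184
  M = 222 − 184 = 38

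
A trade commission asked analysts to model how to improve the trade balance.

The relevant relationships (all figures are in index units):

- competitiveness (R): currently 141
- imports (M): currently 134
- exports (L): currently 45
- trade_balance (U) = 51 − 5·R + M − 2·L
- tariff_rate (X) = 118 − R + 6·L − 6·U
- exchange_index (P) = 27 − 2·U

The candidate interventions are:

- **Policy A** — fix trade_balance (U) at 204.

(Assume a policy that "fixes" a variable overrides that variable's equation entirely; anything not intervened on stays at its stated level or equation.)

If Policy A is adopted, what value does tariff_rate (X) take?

Policy A (U := 204):
  R = 141
  M = 134
  L = 45
  U = 204
  X = 118 − 141 + 6·45 − 6·204 = -977

-977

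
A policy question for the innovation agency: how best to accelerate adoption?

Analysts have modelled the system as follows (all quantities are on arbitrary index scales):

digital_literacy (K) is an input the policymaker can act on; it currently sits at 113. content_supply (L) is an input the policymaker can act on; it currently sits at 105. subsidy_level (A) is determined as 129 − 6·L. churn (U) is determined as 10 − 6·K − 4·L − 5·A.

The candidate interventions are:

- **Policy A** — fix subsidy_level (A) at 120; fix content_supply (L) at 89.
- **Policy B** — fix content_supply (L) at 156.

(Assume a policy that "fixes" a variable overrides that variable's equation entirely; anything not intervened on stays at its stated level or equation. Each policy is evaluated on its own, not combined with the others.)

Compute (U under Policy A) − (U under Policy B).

Policy A (A := 120, L := 89):
  K = 113
  L = 89
  A = 120
  U = 10 − 6·113 − 4·89 − 5·120 = -1624
Policy B (L := 156):
  K = 113
  L = 156
  A = 129 − 6·156 = -807
  U = 10 − 6·113 − 4·156 − 5·(-807) = 2743
U: -1624 − 2743 = -4367

-4367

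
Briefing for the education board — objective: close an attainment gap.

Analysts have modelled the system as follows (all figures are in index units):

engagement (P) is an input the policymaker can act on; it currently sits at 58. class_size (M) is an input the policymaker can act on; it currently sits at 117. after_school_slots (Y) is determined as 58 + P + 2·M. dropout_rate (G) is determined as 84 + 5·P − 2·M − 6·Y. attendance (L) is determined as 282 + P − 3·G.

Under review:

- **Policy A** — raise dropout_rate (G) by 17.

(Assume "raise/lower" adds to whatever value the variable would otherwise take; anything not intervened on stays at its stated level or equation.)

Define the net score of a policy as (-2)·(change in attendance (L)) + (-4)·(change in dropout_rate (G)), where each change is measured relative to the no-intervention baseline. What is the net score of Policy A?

Baseline:
  P = 58
  M = 117
  Y = 58 + 58 + 2·117 = 350
  G = 84 + 5·58 − 2·117 − 6·350 = -1960
  L = 282 + 58 − 3·(-1960) = 6220
Policy A (G + 17):
  P = 58
  M = 117
  Y = 58 + 58 + 2·117 = 350
  G = 84 + 5·58 − 2·117 − 6·350 (+17 from intervention) = -1943
  L = 282 + 58 − 3·(-1943) = 6169
ΔL = 6169 − 6220 = -51; ΔG = -1943 − (-1960) = 17
Score = (-2)·(-51) + (-4)·17 = 34

34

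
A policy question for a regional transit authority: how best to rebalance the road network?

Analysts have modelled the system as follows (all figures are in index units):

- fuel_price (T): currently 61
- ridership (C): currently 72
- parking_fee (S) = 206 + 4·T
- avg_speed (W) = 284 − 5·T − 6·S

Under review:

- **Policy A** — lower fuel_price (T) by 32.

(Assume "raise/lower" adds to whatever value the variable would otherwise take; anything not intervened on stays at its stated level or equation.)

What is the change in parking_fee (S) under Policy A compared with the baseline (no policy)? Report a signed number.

-128

Baseline:
  T = 61
  S = 206 + 4·61 = 450
Policy A (T − 32):
  T = 61 − 32 = 29
  S = 206 + 4·29 = 322
Change in S: 322 − 450 = -128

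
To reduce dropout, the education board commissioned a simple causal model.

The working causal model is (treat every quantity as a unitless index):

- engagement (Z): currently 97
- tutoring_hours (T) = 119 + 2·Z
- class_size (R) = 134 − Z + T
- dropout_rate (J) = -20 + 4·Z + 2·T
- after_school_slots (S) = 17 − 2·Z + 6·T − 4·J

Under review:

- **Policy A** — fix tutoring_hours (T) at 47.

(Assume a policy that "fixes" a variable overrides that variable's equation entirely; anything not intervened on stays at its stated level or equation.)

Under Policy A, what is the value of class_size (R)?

84

Policy A (T := 47):
  Z = 97
  T = 47
  R = 134 − 97 + 47 = 84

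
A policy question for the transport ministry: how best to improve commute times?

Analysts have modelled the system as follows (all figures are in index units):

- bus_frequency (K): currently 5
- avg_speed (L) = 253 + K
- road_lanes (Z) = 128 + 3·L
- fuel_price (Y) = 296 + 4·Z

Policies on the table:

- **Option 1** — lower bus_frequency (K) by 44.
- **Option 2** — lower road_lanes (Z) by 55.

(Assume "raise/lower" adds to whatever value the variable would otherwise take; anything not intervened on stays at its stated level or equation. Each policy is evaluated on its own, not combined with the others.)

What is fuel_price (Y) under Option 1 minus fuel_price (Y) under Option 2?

Option 1 (K − 44):
  K = 5 − 44 = -39
  L = 253 + (-39) = 214
  Z = 128 + 3·214 = 770
  Y = 296 + 4·770 = 3376
Option 2 (Z − 55):
  K = 5
  L = 253 + 5 = 258
  Z = 128 + 3·258 (−55 from intervention) = 847
  Y = 296 + 4·847 = 3684
Y: 3376 − 3684 = -308

-308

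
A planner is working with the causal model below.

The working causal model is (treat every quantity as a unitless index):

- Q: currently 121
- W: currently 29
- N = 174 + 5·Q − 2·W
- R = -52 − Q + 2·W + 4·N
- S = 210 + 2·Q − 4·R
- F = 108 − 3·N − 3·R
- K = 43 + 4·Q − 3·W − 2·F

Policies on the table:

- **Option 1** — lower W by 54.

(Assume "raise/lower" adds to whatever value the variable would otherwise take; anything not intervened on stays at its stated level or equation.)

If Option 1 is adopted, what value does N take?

Option 1 (W − 54):
  Q = 121
  W = 29 − 54 = -25
  N = 174 + 5·121 − 2·(-25) = 829

829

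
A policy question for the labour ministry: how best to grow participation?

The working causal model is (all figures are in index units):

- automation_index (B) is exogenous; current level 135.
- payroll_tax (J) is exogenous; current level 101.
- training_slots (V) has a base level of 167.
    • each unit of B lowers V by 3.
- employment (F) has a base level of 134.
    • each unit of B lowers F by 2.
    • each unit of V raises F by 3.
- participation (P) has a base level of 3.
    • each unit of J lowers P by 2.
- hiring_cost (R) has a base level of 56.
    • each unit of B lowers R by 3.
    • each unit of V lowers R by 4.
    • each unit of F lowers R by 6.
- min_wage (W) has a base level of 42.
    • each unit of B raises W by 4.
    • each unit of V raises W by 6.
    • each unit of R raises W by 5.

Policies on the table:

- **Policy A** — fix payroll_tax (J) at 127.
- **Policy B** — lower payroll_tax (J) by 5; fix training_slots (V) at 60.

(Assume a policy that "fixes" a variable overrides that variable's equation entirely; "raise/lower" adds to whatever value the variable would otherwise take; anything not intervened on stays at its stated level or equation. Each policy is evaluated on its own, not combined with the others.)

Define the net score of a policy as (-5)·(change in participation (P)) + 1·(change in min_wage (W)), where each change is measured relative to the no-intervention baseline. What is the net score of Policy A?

Baseline:
  B = 135
  J = 101
  V = 167 − 3·135 = -238
  F = 134 − 2·135 + 3·(-238) = -850
  P = 3 − 2·101 = -199
  R = 56 − 3·135 − 4·(-238) − 6·(-850) = 5703
  W = 42 + 4·135 + 6·(-238) + 5·5703 = 27669
Policy A (J := 127):
  B = 135
  J = 127
  V = 167 − 3·135 = -238
  F = 134 − 2·135 + 3·(-238) = -850
  P = 3 − 2·127 = -251
  R = 56 − 3·135 − 4·(-238) − 6·(-850) = 5703
  W = 42 + 4·135 + 6·(-238) + 5·5703 = 27669
ΔP = -251 − (-199) = -52; ΔW = 27669 − 27669 = 0
Score = (-5)·(-52) + 1·0 = 260

260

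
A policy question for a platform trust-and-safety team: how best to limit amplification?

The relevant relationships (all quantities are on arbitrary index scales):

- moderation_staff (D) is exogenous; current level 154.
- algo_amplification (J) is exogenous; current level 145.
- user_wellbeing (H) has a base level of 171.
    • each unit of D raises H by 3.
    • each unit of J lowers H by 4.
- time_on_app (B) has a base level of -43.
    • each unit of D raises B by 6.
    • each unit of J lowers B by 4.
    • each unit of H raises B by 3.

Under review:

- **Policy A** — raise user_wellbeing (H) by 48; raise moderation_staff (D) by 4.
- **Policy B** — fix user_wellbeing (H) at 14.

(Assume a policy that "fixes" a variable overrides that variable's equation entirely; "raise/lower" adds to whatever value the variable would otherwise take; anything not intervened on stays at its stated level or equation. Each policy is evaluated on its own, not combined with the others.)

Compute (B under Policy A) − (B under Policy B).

Policy A (H + 48, D + 4):
  D = 154 + 4 = 158
  J = 145
  H = 171 + 3·158 − 4·145 (+48 from intervention) = 113
  B = -43 + 6·158 − 4·145 + 3·113 = 664
Policy B (H := 14):
  D = 154
  J = 145
  H = 14
  B = -43 + 6·154 − 4·145 + 3·14 = 343
B: 664 − 343 = 321

321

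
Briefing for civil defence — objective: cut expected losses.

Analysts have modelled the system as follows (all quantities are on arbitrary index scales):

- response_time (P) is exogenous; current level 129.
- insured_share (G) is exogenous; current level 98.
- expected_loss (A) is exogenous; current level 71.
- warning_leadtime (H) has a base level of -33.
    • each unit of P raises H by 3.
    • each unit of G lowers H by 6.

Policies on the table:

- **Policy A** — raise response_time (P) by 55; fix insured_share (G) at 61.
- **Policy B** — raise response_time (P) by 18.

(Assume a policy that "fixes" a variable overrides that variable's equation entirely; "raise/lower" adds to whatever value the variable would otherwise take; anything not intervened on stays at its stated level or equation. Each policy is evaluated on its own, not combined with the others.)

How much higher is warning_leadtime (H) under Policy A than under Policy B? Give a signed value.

Policy A (P + 55, G := 61):
  P = 129 + 55 = 184
  G = 61
  H = -33 + 3·184 − 6·61 = 153
Policy B (P + 18):
  P = 129 + 18 = 147
  G = 98
  H = -33 + 3·147 − 6·98 = -180
H: 153 − (-180) = 333

333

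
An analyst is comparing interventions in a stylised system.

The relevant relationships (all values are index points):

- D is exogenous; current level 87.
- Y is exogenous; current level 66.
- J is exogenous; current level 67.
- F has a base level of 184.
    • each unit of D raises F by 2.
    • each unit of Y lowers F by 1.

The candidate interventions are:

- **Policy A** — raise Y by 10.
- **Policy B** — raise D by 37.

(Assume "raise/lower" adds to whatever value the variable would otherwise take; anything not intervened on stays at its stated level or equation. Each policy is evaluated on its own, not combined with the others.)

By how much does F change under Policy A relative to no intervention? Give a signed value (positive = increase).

-10

Baseline:
  D = 87
  Y = 66
  F = 184 + 2·87 − 66 = 292
Policy A (Y + 10):
  D = 87
  Y = 66 + 10 = 76
  F = 184 + 2·87 − 76 = 282
Change in F: 282 − 292 = -10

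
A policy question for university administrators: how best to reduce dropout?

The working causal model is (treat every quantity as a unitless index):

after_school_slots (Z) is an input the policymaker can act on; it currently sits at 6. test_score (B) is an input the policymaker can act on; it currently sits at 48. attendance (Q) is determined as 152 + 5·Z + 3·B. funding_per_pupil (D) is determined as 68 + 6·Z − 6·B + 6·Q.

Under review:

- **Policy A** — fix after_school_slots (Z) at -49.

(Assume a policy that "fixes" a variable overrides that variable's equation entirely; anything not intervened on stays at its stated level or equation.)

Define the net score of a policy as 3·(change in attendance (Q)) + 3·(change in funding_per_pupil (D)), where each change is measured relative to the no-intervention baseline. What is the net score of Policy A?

Baseline:
  Z = 6
  B = 48
  Q = 152 + 5·6 + 3·48 = 326
  D = 68 + 6·6 − 6·48 + 6·326 = 1772
Policy A (Z := -49):
  Z = -49
  B = 48
  Q = 152 + 5·(-49) + 3·48 = 51
  D = 68 + 6·(-49) − 6·48 + 6·51 = -208
ΔQ = 51 − 326 = -275; ΔD = -208 − 1772 = -1980
Score = 3·(-275) + 3·(-1980) = -6765

-6765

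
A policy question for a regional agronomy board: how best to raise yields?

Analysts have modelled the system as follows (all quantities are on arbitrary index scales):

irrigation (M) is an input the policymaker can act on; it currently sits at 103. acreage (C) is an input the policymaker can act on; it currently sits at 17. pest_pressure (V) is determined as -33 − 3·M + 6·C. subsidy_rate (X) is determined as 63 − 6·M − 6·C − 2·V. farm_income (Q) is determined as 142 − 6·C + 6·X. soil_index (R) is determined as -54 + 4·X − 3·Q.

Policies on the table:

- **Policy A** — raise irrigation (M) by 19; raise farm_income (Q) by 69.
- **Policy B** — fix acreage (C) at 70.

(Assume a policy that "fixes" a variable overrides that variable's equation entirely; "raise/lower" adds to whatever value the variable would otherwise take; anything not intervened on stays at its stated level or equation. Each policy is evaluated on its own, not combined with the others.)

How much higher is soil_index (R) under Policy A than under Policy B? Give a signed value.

-14517

Policy A (M + 19, Q + 69):
  M = 103 + 19 = 122
  C = 17
  V = -33 − 3·122 + 6·17 = -297
  X = 63 − 6·122 − 6·17 − 2·(-297) = -177
  Q = 142 − 6·17 + 6·(-177) (+69 from intervention) = -953
  R = -54 + 4·(-177) − 3·(-953) = 2097
Policy B (C := 70):
  M = 103
  C = 70
  V = -33 − 3·103 + 6·70 = 78
  X = 63 − 6·103 − 6·70 − 2·78 = -1131
  Q = 142 − 6·70 + 6·(-1131) = -7064
  R = -54 + 4·(-1131) − 3·(-7064) = 16614
R: 2097 − 16614 = -14517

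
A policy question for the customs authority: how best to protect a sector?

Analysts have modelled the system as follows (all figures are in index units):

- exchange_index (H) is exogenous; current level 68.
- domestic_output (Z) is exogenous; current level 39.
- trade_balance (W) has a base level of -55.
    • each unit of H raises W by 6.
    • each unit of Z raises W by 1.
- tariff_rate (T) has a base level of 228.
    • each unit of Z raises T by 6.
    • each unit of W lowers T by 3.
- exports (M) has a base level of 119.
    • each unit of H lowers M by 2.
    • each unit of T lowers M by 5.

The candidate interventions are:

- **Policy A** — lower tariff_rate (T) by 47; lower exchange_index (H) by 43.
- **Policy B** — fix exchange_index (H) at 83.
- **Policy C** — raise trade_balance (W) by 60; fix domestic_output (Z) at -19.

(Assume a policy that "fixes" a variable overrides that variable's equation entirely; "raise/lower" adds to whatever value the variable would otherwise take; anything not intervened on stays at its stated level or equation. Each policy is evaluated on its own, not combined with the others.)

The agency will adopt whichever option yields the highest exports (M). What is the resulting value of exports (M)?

5323

Policy A (T − 47, H − 43):
  H = 68 − 43 = 25
  Z = 39
  W = -55 + 6·25 + 39 = 134
  T = 228 + 6·39 − 3·134 (−47 from intervention) = 13
  M = 119 − 2·25 − 5·13 = 4
Policy B (H := 83):
  H = 83
  Z = 39
  W = -55 + 6·83 + 39 = 482
  T = 228 + 6·39 − 3·482 = -984
  M = 119 − 2·83 − 5·(-984) = 4873
Policy C (W + 60, Z := -19):
  H = 68
  Z = -19
  W = -55 + 6·68 + (-19) (+60 from intervention) = 394
  T = 228 + 6·(-19) − 3·394 = -1068
  M = 119 − 2·68 − 5·(-1068) = 5323
Comparing — Policy A: M=4, Policy B: M=4873, Policy C: M=5323. Highest is 5323 (Policy C).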